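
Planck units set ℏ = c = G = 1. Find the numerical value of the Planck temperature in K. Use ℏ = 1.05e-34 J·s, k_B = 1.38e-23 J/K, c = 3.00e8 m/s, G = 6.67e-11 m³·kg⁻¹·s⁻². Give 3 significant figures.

The unique combination of the constants set to 1 with dimensions of temperature is T_P = √(ℏc⁵/G) / k_B.
  = √(3.83e18) × 7.25e22
  = 1.42e32 K

1.42e32 K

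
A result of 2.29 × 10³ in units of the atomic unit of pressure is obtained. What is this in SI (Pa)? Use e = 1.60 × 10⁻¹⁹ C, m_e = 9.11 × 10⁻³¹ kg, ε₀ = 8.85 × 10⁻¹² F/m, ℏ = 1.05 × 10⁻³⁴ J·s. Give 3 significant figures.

One atomic unit of pressure: P_au = E_h/a₀³ = m_e⁴e¹⁰/((4πε₀)⁵ℏ⁸) = 3.01 × 10¹³ Pa.
2.29 × 10³ × 3.01 × 10¹³ Pa = 6.90 × 10¹⁶ Pa

6.90 × 10¹⁶ Pa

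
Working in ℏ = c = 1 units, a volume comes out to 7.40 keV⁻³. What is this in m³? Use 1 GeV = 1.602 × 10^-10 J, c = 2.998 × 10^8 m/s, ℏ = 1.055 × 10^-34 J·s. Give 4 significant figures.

5.695 × 10^-29 m³

Volume is [L]³ = [E]⁻³·(ℏc)³.
1 GeV⁻³ → (ℏc)³ × (1 GeV in J)⁻³ = 7.696 × 10^-48 m³.
Convert the energy scale: 7.40 keV⁻³ = 7.40 × 10^18 GeV⁻³.
Result: 7.40 × 10^18 × 7.696 × 10^-48 = 5.695 × 10^-29 m³.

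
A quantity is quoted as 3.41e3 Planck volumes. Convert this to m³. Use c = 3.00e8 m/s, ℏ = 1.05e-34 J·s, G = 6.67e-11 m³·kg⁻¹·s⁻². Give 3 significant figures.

1.42e-101 m³

One Planck volume: V_P = (ℏG/c³)^(3/2) = 4.18e-105 m³.
3.41e3 × 4.18e-105 m³ = 1.42e-101 m³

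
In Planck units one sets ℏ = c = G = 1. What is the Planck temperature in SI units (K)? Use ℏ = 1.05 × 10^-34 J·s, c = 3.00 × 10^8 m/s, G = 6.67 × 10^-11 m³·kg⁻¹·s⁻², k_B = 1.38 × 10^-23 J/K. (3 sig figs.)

T_P = √(ℏc⁵/G) / k_B
  = √(3.83 × 10^18) × 7.25 × 10^22
  = 1.42 × 10^32 K

1.42 × 10^32 K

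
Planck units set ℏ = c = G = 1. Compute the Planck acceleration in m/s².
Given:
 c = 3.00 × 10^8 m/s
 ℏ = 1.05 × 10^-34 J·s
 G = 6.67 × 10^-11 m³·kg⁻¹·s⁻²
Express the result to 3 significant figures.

5.59 × 10^51 m/s²

The unique combination of the constants set to 1 with dimensions of acceleration is a_P = √(c⁷/(ℏG)).
  = √(3.12 × 10^103)
  = 5.59 × 10^51 m/s²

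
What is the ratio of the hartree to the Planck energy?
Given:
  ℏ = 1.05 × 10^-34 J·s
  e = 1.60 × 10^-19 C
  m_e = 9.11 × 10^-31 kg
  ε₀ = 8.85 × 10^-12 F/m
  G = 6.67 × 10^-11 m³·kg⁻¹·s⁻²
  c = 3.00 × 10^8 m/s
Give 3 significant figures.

hartree: E_h = m_e e⁴/(4πε₀ℏ)² = 4.38 × 10^-18 J
Planck energy: E_P = √(ℏc⁵/G) = 1.96 × 10^9 J
ratio = 4.38 × 10^-18 / 1.96 × 10^9 = 2.24 × 10^-27

2.24 × 10^-27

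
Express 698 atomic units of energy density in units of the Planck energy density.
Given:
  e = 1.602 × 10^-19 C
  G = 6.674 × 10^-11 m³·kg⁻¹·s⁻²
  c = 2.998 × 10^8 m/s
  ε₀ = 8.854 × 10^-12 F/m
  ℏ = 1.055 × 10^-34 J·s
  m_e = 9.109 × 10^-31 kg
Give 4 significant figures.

atomic unit of energy density: u_au = E_h/a₀³ = m_e⁴e¹⁰/((4πε₀)⁵ℏ⁸) = 2.929 × 10^13 J/m³
Planck energy density: u_P = c⁷/(ℏG²) = 4.632 × 10^113 J/m³
698 × 2.929 × 10^13 / 4.632 × 10^113 = 4.414 × 10^-98

4.414 × 10^-98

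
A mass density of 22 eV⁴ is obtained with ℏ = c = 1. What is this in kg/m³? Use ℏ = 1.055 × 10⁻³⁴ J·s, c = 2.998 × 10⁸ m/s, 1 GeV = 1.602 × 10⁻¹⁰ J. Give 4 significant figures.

Mass density is [E]/(c²[L]³) = [E]⁴/(ℏ³c⁵).
1 GeV⁴ → 1/(ℏ³c⁵) × (1 GeV in J)⁴ = 2.316 × 10²⁰ kg/m³.
Convert the energy scale: 22 eV⁴ = 2.20 × 10⁻³⁵ GeV⁴.
Result: 2.20 × 10⁻³⁵ × 2.316 × 10²⁰ = 5.095 × 10⁻¹⁵ kg/m³.

5.095 × 10⁻¹⁵ kg/m³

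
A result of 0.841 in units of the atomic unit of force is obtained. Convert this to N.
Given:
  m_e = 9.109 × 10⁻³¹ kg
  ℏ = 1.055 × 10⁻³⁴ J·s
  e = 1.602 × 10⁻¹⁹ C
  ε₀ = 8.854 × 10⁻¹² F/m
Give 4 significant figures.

One atomic unit of force: F_au = E_h/a₀ = m_e²e⁶/((4πε₀)³ℏ⁴) = 8.220 × 10⁻⁸ N.
0.841 × 8.220 × 10⁻⁸ N = 6.913 × 10⁻⁸ N

6.913 × 10⁻⁸ N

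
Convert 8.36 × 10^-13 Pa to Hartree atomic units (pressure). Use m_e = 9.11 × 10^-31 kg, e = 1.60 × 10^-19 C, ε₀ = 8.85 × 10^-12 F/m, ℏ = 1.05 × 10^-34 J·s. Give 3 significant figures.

atomic unit of pressure: P_au = E_h/a₀³ = m_e⁴e¹⁰/((4πε₀)⁵ℏ⁸) = 3.01 × 10^13 Pa.
8.36 × 10^-13 / 3.01 × 10^13 = 2.77 × 10^-26

2.77 × 10^-26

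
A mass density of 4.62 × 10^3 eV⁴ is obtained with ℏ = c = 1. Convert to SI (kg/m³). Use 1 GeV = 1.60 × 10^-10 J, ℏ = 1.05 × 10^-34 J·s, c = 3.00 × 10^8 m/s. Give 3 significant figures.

Mass density is [E]/(c²[L]³) = [E]⁴/(ℏ³c⁵).
1 GeV⁴ → 1/(ℏ³c⁵) × (1 GeV in J)⁴ = 2.33 × 10^20 kg/m³.
Convert the energy scale: 4.62 × 10^3 eV⁴ = 4.62 × 10^-33 GeV⁴.
Result: 4.62 × 10^-33 × 2.33 × 10^20 = 1.08 × 10^-12 kg/m³.

1.08 × 10^-12 kg/m³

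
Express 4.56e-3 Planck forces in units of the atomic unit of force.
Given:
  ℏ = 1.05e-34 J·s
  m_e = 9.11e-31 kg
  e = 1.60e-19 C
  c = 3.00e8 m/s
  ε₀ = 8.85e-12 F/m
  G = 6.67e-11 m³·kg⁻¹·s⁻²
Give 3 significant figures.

6.65e48

Planck force: F_P = c⁴/G = 1.21e44 N
atomic unit of force: F_au = E_h/a₀ = m_e²e⁶/((4πε₀)³ℏ⁴) = 8.33e-8 N
4.56e-3 × 1.21e44 / 8.33e-8 = 6.65e48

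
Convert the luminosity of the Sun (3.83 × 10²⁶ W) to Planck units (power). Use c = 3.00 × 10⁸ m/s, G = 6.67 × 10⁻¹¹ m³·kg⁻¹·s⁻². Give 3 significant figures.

1.05 × 10⁻²⁶

Planck power: P_P = c⁵/G = 3.64 × 10⁵² W.
3.83 × 10²⁶ / 3.64 × 10⁵² = 1.05 × 10⁻²⁶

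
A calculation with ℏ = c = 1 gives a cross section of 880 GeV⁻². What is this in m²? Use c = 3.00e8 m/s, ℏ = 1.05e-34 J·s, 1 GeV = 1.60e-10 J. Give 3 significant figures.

Area is [L]² = [E]⁻²·(ℏc)²; restore (ℏc)².
1 GeV⁻² → (ℏc)² × (1 GeV in J)⁻² = 3.88e-32 m².
Result: 880 × 3.88e-32 = 3.41e-29 m².

3.41e-29 m²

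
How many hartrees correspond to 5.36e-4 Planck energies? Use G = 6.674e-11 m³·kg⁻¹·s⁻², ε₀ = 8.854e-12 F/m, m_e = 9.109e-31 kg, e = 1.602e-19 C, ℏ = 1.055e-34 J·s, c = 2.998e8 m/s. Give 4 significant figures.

Planck energy: E_P = √(ℏc⁵/G) = 1.957e9 J
hartree: E_h = m_e e⁴/(4πε₀ℏ)² = 4.354e-18 J
5.36e-4 × 1.957e9 / 4.354e-18 = 2.409e23

2.409e23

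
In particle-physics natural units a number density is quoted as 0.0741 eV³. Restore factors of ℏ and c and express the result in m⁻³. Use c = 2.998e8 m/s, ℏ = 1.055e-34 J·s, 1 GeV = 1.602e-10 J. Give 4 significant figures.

Number density is [L]⁻³ = [E]³/(ℏc)³.
1 GeV³ → 1/(ℏc)³ × (1 GeV in J)³ = 1.299e47 m⁻³.
Convert the energy scale: 0.0741 eV³ = 7.41e-29 GeV³.
Result: 7.41e-29 × 1.299e47 = 9.628e18 m⁻³.

9.628e18 m⁻³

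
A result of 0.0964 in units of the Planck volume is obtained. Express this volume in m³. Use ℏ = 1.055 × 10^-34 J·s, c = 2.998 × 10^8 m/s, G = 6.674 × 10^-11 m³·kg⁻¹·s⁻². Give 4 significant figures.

4.072 × 10^-106 m³

One Planck volume: V_P = (ℏG/c³)^(3/2) = 4.224 × 10^-105 m³.
0.0964 × 4.224 × 10^-105 m³ = 4.072 × 10^-106 m³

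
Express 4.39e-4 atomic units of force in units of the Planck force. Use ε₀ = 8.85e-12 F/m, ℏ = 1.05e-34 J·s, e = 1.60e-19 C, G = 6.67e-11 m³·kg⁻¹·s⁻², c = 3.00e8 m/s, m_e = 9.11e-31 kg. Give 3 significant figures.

atomic unit of force: F_au = E_h/a₀ = m_e²e⁶/((4πε₀)³ℏ⁴) = 8.33e-8 N
Planck force: F_P = c⁴/G = 1.21e44 N
4.39e-4 × 8.33e-8 / 1.21e44 = 3.01e-55

3.01e-55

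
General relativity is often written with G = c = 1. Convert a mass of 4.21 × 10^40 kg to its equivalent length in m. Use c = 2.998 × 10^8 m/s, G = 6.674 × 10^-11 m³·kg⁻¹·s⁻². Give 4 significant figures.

In G = c = 1 units mass has dimensions of length; the conversion factor is G/c².
4.21 × 10^40 kg × (G/c²) = 3.126 × 10^13 m

3.126 × 10^13 m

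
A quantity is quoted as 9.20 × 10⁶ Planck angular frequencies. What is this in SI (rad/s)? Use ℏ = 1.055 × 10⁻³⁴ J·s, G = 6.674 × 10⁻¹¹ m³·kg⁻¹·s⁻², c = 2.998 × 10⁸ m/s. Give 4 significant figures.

1.706 × 10⁵⁰ rad/s

One Planck angular frequency: ω_P = √(c⁵/(ℏG)) = 1.855 × 10⁴³ rad/s.
9.20 × 10⁶ × 1.855 × 10⁴³ rad/s = 1.706 × 10⁵⁰ rad/s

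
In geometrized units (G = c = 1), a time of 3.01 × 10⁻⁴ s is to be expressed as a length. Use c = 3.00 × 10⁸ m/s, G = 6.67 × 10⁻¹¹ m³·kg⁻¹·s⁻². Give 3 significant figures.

9.03 × 10⁴ m

Time → length via c.
3.01 × 10⁻⁴ s × (c) = 9.03 × 10⁴ m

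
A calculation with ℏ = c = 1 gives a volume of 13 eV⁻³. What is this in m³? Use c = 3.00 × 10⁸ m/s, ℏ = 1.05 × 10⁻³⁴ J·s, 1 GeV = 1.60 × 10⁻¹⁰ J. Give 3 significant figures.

9.92 × 10⁻²⁰ m³

Volume is [L]³ = [E]⁻³·(ℏc)³.
1 GeV⁻³ → (ℏc)³ × (1 GeV in J)⁻³ = 7.63 × 10⁻⁴⁸ m³.
Convert the energy scale: 13 eV⁻³ = 1.30 × 10²⁸ GeV⁻³.
Result: 1.30 × 10²⁸ × 7.63 × 10⁻⁴⁸ = 9.92 × 10⁻²⁰ m³.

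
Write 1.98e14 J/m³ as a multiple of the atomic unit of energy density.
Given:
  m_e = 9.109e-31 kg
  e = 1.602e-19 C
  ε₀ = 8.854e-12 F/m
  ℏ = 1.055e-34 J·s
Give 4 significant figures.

6.760

atomic unit of energy density: u_au = E_h/a₀³ = m_e⁴e¹⁰/((4πε₀)⁵ℏ⁸) = 2.929e13 J/m³.
1.98e14 / 2.929e13 = 6.760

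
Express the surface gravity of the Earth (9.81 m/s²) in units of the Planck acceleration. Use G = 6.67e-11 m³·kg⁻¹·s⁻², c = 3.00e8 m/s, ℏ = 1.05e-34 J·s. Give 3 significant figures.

1.76e-51

Planck acceleration: a_P = √(c⁷/(ℏG)) = 5.59e51 m/s².
9.81 / 5.59e51 = 1.76e-51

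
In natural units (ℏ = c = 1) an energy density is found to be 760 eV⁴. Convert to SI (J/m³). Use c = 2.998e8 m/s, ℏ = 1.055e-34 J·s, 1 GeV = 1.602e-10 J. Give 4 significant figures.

[E]/[L]³ = [E]⁴/(ℏc)³; restore (ℏc)⁻³.
1 GeV⁴ → 1/(ℏc)³ × (1 GeV in J)⁴ = 2.082e37 J/m³.
Convert the energy scale: 760 eV⁴ = 7.60e-34 GeV⁴.
Result: 7.60e-34 × 2.082e37 = 1.582e4 J/m³.

1.582e4 J/m³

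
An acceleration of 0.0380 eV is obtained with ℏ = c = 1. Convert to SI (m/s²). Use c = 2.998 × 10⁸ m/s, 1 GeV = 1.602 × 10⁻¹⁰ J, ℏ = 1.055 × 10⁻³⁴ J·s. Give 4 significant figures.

Acceleration is [L]/[T]² = c·[E]/ℏ.
1 GeV → c/ℏ × (1 GeV in J) = 4.552 × 10³² m/s².
Convert the energy scale: 0.0380 eV = 3.80 × 10⁻¹¹ GeV.
Result: 3.80 × 10⁻¹¹ × 4.552 × 10³² = 1.730 × 10²² m/s².

1.730 × 10²² m/s²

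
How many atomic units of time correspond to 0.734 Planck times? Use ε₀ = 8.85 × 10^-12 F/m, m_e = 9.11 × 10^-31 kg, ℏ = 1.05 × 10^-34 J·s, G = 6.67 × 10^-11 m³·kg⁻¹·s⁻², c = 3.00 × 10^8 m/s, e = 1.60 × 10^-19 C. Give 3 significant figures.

Planck time: t_P = √(ℏG/c⁵) = 5.37 × 10^-44 s
atomic unit of time: τ_au = (4πε₀)²ℏ³/(m_e e⁴) = 2.40 × 10^-17 s
0.734 × 5.37 × 10^-44 / 2.40 × 10^-17 = 1.64 × 10^-27

1.64 × 10^-27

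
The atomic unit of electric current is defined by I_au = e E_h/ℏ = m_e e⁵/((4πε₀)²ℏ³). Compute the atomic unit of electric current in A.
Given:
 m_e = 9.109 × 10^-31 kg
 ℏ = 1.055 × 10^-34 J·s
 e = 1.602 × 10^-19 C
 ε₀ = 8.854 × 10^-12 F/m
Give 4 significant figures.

I_au = e E_h/ℏ = m_e e⁵/((4πε₀)²ℏ³)
E_h = 4.354 × 10^-18 J
e·E_h/ℏ = 6.612 × 10^-3 A

6.612 × 10^-3 A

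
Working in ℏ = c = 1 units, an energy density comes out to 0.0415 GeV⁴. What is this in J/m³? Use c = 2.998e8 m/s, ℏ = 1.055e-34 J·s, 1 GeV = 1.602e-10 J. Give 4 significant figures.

8.639e35 J/m³

[E]/[L]³ = [E]⁴/(ℏc)³; restore (ℏc)⁻³.
1 GeV⁴ → 1/(ℏc)³ × (1 GeV in J)⁴ = 2.082e37 J/m³.
Result: 0.0415 × 2.082e37 = 8.639e35 J/m³.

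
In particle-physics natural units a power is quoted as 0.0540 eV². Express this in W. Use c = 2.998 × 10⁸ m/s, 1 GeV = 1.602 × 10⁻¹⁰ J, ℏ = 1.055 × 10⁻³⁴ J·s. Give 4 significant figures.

1.314 × 10⁻⁵ W

Power is [E]/[T] = [E]²/ℏ.
1 GeV² → 1/ℏ × (1 GeV in J)² = 2.433 × 10¹⁴ W.
Convert the energy scale: 0.0540 eV² = 5.40 × 10⁻²⁰ GeV².
Result: 5.40 × 10⁻²⁰ × 2.433 × 10¹⁴ = 1.314 × 10⁻⁵ W.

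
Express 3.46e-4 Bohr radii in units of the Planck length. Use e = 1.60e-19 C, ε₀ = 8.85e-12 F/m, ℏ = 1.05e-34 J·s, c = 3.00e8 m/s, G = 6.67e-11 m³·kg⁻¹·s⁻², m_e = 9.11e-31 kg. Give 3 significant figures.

Bohr radius: a₀ = 4πε₀ℏ²/(m_e e²) = 5.26e-11 m
Planck length: ℓ_P = √(ℏG/c³) = 1.61e-35 m
3.46e-4 × 5.26e-11 / 1.61e-35 = 1.13e21

1.13e21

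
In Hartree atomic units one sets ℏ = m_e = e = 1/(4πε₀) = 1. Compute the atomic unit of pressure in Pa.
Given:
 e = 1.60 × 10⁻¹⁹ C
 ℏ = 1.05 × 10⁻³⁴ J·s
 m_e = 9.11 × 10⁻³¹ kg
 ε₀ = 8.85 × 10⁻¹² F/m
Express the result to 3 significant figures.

P_au = E_h/a₀³ = m_e⁴e¹⁰/((4πε₀)⁵ℏ⁸)
E_h = 4.38 × 10⁻¹⁸ J
a₀ = 5.26 × 10⁻¹¹ m
E_h/a₀³ = 3.01 × 10¹³ Pa

3.01 × 10¹³ Pa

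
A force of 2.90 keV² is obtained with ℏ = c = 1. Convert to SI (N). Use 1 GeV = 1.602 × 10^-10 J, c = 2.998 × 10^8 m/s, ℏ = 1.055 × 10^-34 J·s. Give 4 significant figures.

Force is [E]/[L] = [E]²/(ℏc); restore (ℏc)⁻¹.
1 GeV² → 1/(ℏc) × (1 GeV in J)² = 8.114 × 10^5 N.
Convert the energy scale: 2.90 keV² = 2.90 × 10^-12 GeV².
Result: 2.90 × 10^-12 × 8.114 × 10^5 = 2.353 × 10^-6 N.

2.353 × 10^-6 N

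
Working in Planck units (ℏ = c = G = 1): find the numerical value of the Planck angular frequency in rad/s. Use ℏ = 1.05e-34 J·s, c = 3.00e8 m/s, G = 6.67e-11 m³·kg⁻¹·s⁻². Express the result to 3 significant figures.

1.86e43 rad/s

Dimensional analysis gives ω_P = √(c⁵/(ℏG)).
  = √(3.47e86)
  = 1.86e43 rad/s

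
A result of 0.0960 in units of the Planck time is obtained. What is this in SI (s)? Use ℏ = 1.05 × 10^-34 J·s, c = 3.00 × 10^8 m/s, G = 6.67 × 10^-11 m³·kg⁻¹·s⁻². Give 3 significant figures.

One Planck time: t_P = √(ℏG/c⁵) = 5.37 × 10^-44 s.
0.0960 × 5.37 × 10^-44 s = 5.15 × 10^-45 s

5.15 × 10^-45 s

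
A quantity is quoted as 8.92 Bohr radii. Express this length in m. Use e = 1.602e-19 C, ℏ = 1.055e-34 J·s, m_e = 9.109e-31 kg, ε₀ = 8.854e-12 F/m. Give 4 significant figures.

One Bohr radius: a₀ = 4πε₀ℏ²/(m_e e²) = 5.297e-11 m.
8.92 × 5.297e-11 m = 4.725e-10 m

4.725e-10 m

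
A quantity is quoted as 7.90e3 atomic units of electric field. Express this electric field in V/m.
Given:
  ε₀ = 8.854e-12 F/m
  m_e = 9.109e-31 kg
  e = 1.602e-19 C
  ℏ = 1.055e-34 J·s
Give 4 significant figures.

4.053e15 V/m

One atomic unit of electric field: E_au = E_h/(e a₀) = m_e²e⁵/((4πε₀)³ℏ⁴) = 5.131e11 V/m.
7.90e3 × 5.131e11 V/m = 4.053e15 V/m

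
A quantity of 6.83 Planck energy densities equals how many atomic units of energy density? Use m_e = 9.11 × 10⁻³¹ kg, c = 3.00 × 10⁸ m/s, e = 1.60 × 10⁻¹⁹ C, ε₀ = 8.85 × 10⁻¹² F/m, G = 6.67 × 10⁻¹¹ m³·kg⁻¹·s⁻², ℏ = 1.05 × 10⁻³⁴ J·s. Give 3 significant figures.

1.06 × 10¹⁰¹

Planck energy density: u_P = c⁷/(ℏG²) = 4.68 × 10¹¹³ J/m³
atomic unit of energy density: u_au = E_h/a₀³ = m_e⁴e¹⁰/((4πε₀)⁵ℏ⁸) = 3.01 × 10¹³ J/m³
6.83 × 4.68 × 10¹¹³ / 3.01 × 10¹³ = 1.06 × 10¹⁰¹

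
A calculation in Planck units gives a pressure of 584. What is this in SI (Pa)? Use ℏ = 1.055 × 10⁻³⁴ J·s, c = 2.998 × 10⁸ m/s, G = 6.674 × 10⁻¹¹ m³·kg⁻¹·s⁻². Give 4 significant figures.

One Planck pressure: p_P = c⁷/(ℏG²) = 4.632 × 10¹¹³ Pa.
584 × 4.632 × 10¹¹³ Pa = 2.705 × 10¹¹⁶ Pa

2.705 × 10¹¹⁶ Pa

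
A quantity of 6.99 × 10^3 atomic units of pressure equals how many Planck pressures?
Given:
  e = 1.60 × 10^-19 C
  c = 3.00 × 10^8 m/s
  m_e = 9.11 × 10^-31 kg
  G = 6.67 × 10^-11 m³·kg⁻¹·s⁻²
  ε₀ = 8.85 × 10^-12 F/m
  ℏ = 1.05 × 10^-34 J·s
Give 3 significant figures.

atomic unit of pressure: P_au = E_h/a₀³ = m_e⁴e¹⁰/((4πε₀)⁵ℏ⁸) = 3.01 × 10^13 Pa
Planck pressure: p_P = c⁷/(ℏG²) = 4.68 × 10^113 Pa
6.99 × 10^3 × 3.01 × 10^13 / 4.68 × 10^113 = 4.50 × 10^-97

4.50 × 10^-97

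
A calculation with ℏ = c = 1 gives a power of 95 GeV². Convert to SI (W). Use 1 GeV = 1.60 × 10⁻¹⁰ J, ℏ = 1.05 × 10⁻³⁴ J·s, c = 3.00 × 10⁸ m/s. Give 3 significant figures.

2.32 × 10¹⁶ W

Power is [E]/[T] = [E]²/ℏ.
1 GeV² → 1/ℏ × (1 GeV in J)² = 2.44 × 10¹⁴ W.
Result: 95 × 2.44 × 10¹⁴ = 2.32 × 10¹⁶ W.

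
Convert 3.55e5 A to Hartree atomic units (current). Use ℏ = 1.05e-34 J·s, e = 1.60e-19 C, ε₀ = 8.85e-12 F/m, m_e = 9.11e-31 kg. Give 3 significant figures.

atomic unit of electric current: I_au = e E_h/ℏ = m_e e⁵/((4πε₀)²ℏ³) = 6.67e-3 A.
3.55e5 / 6.67e-3 = 5.32e7

5.32e7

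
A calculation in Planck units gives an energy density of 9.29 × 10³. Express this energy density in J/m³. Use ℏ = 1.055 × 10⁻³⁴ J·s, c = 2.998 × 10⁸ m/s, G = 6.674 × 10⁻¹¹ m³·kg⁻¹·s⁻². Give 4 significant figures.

4.303 × 10¹¹⁷ J/m³

One Planck energy density: u_P = c⁷/(ℏG²) = 4.632 × 10¹¹³ J/m³.
9.29 × 10³ × 4.632 × 10¹¹³ J/m³ = 4.303 × 10¹¹⁷ J/m³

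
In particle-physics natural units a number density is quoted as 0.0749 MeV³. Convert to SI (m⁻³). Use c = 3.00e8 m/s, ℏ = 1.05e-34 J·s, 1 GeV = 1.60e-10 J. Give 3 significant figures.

9.82e36 m⁻³

Number density is [L]⁻³ = [E]³/(ℏc)³.
1 GeV³ → 1/(ℏc)³ × (1 GeV in J)³ = 1.31e47 m⁻³.
Convert the energy scale: 0.0749 MeV³ = 7.49e-11 GeV³.
Result: 7.49e-11 × 1.31e47 = 9.82e36 m⁻³.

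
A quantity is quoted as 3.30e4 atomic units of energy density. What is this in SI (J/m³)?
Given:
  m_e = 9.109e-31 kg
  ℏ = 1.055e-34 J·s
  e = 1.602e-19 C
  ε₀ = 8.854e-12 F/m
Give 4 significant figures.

9.666e17 J/m³

One atomic unit of energy density: u_au = E_h/a₀³ = m_e⁴e¹⁰/((4πε₀)⁵ℏ⁸) = 2.929e13 J/m³.
3.30e4 × 2.929e13 J/m³ = 9.666e17 J/m³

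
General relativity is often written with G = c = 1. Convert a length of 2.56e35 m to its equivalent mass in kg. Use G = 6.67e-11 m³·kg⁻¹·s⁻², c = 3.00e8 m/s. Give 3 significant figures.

3.45e62 kg

Length → mass via c²/G.
2.56e35 m × (c²/G) = 3.45e62 kg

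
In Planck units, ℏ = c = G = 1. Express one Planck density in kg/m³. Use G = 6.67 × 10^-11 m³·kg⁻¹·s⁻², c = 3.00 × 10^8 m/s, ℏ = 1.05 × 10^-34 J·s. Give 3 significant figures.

From ℏ = c = G = 1 the density scale is ρ_P = c⁵/(ℏG²).
  = 2.43 × 10^42 / 4.67 × 10^-55
  = 5.20 × 10^96 kg/m³

5.20 × 10^96 kg/m³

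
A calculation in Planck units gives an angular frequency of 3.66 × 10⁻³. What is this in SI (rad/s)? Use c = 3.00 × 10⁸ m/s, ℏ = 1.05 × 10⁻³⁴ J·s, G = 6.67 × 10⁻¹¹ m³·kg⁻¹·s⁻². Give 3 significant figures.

6.82 × 10⁴⁰ rad/s

One Planck angular frequency: ω_P = √(c⁵/(ℏG)) = 1.86 × 10⁴³ rad/s.
3.66 × 10⁻³ × 1.86 × 10⁴³ rad/s = 6.82 × 10⁴⁰ rad/s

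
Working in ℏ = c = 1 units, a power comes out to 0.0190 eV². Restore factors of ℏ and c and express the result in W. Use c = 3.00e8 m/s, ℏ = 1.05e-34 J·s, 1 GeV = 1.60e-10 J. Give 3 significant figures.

Power is [E]/[T] = [E]²/ℏ.
1 GeV² → 1/ℏ × (1 GeV in J)² = 2.44e14 W.
Convert the energy scale: 0.0190 eV² = 1.90e-20 GeV².
Result: 1.90e-20 × 2.44e14 = 4.63e-6 W.

4.63e-6 W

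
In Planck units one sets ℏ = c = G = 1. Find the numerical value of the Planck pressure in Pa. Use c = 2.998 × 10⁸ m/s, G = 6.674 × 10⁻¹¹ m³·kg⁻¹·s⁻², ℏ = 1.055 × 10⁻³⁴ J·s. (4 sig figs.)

4.632 × 10¹¹³ Pa

p_P = c⁷/(ℏG²)
  = 2.177 × 10⁵⁹ / 4.699 × 10⁻⁵⁵
  = 4.632 × 10¹¹³ Pa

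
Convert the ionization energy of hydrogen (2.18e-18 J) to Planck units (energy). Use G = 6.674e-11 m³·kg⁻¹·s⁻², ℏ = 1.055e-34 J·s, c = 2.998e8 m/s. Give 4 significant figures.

Planck energy: E_P = √(ℏc⁵/G) = 1.957e9 J.
2.18e-18 / 1.957e9 = 1.114e-27

1.114e-27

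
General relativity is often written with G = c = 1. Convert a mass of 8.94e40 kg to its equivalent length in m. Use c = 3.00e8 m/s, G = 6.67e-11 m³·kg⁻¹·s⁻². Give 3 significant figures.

6.63e13 m

In G = c = 1 units mass has dimensions of length; the conversion factor is G/c².
8.94e40 kg × (G/c²) = 6.63e13 m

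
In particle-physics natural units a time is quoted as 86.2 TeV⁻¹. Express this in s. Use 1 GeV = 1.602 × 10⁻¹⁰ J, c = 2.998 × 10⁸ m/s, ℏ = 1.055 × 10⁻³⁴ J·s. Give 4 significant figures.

A time is [E]⁻¹ in ℏ=c=1; restore one factor of ℏ.
1 GeV⁻¹ → ℏ × (1 GeV in J)⁻¹ = 6.586 × 10⁻²⁵ s.
Convert the energy scale: 86.2 TeV⁻¹ = 0.0862 GeV⁻¹.
Result: 0.0862 × 6.586 × 10⁻²⁵ = 5.677 × 10⁻²⁶ s.

5.677 × 10⁻²⁶ s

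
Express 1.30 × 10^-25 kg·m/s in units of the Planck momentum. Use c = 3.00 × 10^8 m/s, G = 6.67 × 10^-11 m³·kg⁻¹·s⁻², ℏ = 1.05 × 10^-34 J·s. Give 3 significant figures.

Planck momentum: p_P = √(ℏc³/G) = 6.52 kg·m/s.
1.30 × 10^-25 / 6.52 = 1.99 × 10^-26

1.99 × 10^-26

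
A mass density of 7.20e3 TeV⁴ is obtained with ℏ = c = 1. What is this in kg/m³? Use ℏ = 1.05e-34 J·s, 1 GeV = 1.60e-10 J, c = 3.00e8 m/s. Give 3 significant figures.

Mass density is [E]/(c²[L]³) = [E]⁴/(ℏ³c⁵).
1 GeV⁴ → 1/(ℏ³c⁵) × (1 GeV in J)⁴ = 2.33e20 kg/m³.
Convert the energy scale: 7.20e3 TeV⁴ = 7.20e15 GeV⁴.
Result: 7.20e15 × 2.33e20 = 1.68e36 kg/m³.

1.68e36 kg/m³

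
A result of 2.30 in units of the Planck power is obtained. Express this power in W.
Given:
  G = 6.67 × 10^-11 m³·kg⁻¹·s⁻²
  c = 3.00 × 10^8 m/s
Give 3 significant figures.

8.38 × 10^52 W

One Planck power: P_P = c⁵/G = 3.64 × 10^52 W.
2.30 × 3.64 × 10^52 W = 8.38 × 10^52 W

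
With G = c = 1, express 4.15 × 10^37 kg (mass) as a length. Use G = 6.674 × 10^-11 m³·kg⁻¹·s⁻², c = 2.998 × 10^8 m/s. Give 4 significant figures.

In G = c = 1 units mass has dimensions of length; the conversion factor is G/c².
4.15 × 10^37 kg × (G/c²) = 3.082 × 10^10 m

3.082 × 10^10 m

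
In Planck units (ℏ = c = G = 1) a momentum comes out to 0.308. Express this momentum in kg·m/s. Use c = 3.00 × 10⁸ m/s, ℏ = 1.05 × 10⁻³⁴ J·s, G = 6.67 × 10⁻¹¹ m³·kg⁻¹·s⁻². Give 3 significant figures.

2.01 kg·m/s

One Planck momentum: p_P = √(ℏc³/G) = 6.52 kg·m/s.
0.308 × 6.52 kg·m/s = 2.01 kg·m/s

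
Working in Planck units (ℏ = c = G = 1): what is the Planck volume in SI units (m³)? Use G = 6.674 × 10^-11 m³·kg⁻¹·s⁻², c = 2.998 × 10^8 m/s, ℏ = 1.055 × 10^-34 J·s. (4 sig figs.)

From ℏ = c = G = 1 the volume scale is V_P = (ℏG/c³)^(3/2).
  = √(1.784 × 10^-209)
  = 4.224 × 10^-105 m³

4.224 × 10^-105 m³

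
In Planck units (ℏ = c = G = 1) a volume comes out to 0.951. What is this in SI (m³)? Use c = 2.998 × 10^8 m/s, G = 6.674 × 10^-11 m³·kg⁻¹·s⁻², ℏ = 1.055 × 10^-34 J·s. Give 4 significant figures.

4.017 × 10^-105 m³

One Planck volume: V_P = (ℏG/c³)^(3/2) = 4.224 × 10^-105 m³.
0.951 × 4.224 × 10^-105 m³ = 4.017 × 10^-105 m³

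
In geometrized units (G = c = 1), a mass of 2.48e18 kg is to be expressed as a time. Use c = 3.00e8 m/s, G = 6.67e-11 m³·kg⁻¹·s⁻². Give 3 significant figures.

Mass → time via G/c³.
2.48e18 kg × (G/c³) = 6.13e-18 s

6.13e-18 s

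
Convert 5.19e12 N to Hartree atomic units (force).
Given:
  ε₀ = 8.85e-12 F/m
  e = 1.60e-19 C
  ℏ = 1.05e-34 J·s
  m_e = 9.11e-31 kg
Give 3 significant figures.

6.23e19

atomic unit of force: F_au = E_h/a₀ = m_e²e⁶/((4πε₀)³ℏ⁴) = 8.33e-8 N.
5.19e12 / 8.33e-8 = 6.23e19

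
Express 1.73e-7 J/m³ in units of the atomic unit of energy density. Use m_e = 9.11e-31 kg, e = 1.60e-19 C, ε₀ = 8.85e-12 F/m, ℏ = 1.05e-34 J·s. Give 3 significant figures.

atomic unit of energy density: u_au = E_h/a₀³ = m_e⁴e¹⁰/((4πε₀)⁵ℏ⁸) = 3.01e13 J/m³.
1.73e-7 / 3.01e13 = 5.74e-21

5.74e-21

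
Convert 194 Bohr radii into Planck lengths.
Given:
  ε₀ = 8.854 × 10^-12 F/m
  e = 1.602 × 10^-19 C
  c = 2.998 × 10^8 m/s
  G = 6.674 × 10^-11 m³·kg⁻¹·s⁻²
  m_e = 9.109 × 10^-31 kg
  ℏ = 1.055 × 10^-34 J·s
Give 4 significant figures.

6.358 × 10^26

Bohr radius: a₀ = 4πε₀ℏ²/(m_e e²) = 5.297 × 10^-11 m
Planck length: ℓ_P = √(ℏG/c³) = 1.616 × 10^-35 m
194 × 5.297 × 10^-11 / 1.616 × 10^-35 = 6.358 × 10^26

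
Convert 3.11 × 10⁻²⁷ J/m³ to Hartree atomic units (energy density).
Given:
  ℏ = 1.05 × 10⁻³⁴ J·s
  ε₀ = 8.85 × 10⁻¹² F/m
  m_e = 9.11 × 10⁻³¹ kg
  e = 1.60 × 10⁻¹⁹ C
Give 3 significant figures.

1.03 × 10⁻⁴⁰

atomic unit of energy density: u_au = E_h/a₀³ = m_e⁴e¹⁰/((4πε₀)⁵ℏ⁸) = 3.01 × 10¹³ J/m³.
3.11 × 10⁻²⁷ / 3.01 × 10¹³ = 1.03 × 10⁻⁴⁰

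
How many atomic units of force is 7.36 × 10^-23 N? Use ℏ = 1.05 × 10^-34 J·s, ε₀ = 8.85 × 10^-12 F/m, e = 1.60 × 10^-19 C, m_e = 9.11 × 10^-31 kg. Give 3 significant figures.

atomic unit of force: F_au = E_h/a₀ = m_e²e⁶/((4πε₀)³ℏ⁴) = 8.33 × 10^-8 N.
7.36 × 10^-23 / 8.33 × 10^-8 = 8.84 × 10^-16

8.84 × 10^-16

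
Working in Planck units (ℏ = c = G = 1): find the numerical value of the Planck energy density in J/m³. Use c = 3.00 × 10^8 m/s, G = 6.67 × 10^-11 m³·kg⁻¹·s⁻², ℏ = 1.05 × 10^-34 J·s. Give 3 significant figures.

4.68 × 10^113 J/m³

The unique combination of the constants set to 1 with dimensions of energy density is u_P = c⁷/(ℏG²).
  = 2.19 × 10^59 / 4.67 × 10^-55
  = 4.68 × 10^113 J/m³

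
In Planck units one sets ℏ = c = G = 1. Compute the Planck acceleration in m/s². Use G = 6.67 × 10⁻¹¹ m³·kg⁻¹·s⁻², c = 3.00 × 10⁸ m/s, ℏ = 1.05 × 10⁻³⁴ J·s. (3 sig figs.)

a_P = √(c⁷/(ℏG))
  = √(3.12 × 10¹⁰³)
  = 5.59 × 10⁵¹ m/s²

5.59 × 10⁵¹ m/s²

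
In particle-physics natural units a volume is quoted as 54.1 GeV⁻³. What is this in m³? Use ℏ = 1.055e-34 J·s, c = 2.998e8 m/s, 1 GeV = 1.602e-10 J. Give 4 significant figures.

4.164e-46 m³

Volume is [L]³ = [E]⁻³·(ℏc)³.
1 GeV⁻³ → (ℏc)³ × (1 GeV in J)⁻³ = 7.696e-48 m³.
Result: 54.1 × 7.696e-48 = 4.164e-46 m³.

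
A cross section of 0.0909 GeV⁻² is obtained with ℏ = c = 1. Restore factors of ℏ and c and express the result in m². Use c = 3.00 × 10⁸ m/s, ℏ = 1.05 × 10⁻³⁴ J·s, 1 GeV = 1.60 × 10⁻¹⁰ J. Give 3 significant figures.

Area is [L]² = [E]⁻²·(ℏc)²; restore (ℏc)².
1 GeV⁻² → (ℏc)² × (1 GeV in J)⁻² = 3.88 × 10⁻³² m².
Result: 0.0909 × 3.88 × 10⁻³² = 3.52 × 10⁻³³ m².

3.52 × 10⁻³³ m²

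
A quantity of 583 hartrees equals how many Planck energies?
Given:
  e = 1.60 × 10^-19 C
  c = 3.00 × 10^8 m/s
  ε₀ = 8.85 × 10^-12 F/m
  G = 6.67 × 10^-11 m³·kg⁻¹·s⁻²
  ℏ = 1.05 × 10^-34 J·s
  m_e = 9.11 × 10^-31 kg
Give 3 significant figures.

hartree: E_h = m_e e⁴/(4πε₀ℏ)² = 4.38 × 10^-18 J
Planck energy: E_P = √(ℏc⁵/G) = 1.96 × 10^9 J
583 × 4.38 × 10^-18 / 1.96 × 10^9 = 1.31 × 10^-24

1.31 × 10^-24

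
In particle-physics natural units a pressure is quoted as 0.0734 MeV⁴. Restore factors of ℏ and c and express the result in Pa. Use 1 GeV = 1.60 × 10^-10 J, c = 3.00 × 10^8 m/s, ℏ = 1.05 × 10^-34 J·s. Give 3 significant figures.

Pressure is [E]/[L]³ = [E]⁴/(ℏc)³.
1 GeV⁴ → 1/(ℏc)³ × (1 GeV in J)⁴ = 2.10 × 10^37 Pa.
Convert the energy scale: 0.0734 MeV⁴ = 7.34 × 10^-14 GeV⁴.
Result: 7.34 × 10^-14 × 2.10 × 10^37 = 1.54 × 10^24 Pa.

1.54 × 10^24 Pa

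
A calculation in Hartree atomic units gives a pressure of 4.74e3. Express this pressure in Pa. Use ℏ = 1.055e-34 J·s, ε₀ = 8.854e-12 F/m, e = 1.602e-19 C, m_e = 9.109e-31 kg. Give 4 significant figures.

One atomic unit of pressure: P_au = E_h/a₀³ = m_e⁴e¹⁰/((4πε₀)⁵ℏ⁸) = 2.929e13 Pa.
4.74e3 × 2.929e13 Pa = 1.388e17 Pa

1.388e17 Pa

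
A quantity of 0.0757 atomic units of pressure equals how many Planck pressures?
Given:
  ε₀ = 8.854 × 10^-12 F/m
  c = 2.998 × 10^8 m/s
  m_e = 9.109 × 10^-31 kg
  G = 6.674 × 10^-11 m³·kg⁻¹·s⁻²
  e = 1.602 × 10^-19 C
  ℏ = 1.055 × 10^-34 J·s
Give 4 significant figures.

atomic unit of pressure: P_au = E_h/a₀³ = m_e⁴e¹⁰/((4πε₀)⁵ℏ⁸) = 2.929 × 10^13 Pa
Planck pressure: p_P = c⁷/(ℏG²) = 4.632 × 10^113 Pa
0.0757 × 2.929 × 10^13 / 4.632 × 10^113 = 4.787 × 10^-102

4.787 × 10^-102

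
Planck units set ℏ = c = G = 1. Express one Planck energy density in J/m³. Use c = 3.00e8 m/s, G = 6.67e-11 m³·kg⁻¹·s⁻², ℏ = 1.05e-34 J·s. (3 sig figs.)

From ℏ = c = G = 1 the energy density scale is u_P = c⁷/(ℏG²).
  = 2.19e59 / 4.67e-55
  = 4.68e113 J/m³

4.68e113 J/m³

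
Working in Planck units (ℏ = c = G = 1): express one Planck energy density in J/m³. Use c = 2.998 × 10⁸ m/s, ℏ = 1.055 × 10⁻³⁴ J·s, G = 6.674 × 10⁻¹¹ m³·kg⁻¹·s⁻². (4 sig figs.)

From ℏ = c = G = 1 the energy density scale is u_P = c⁷/(ℏG²).
  = 2.177 × 10⁵⁹ / 4.699 × 10⁻⁵⁵
  = 4.632 × 10¹¹³ J/m³

4.632 × 10¹¹³ J/m³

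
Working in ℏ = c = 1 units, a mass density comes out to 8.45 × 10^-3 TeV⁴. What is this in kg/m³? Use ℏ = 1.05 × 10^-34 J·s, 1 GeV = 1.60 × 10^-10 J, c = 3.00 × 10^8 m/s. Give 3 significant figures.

Mass density is [E]/(c²[L]³) = [E]⁴/(ℏ³c⁵).
1 GeV⁴ → 1/(ℏ³c⁵) × (1 GeV in J)⁴ = 2.33 × 10^20 kg/m³.
Convert the energy scale: 8.45 × 10^-3 TeV⁴ = 8.45 × 10^9 GeV⁴.
Result: 8.45 × 10^9 × 2.33 × 10^20 = 1.97 × 10^30 kg/m³.

1.97 × 10^30 kg/m³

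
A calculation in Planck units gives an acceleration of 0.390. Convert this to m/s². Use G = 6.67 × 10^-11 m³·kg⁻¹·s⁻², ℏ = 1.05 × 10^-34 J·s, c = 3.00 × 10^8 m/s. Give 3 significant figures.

One Planck acceleration: a_P = √(c⁷/(ℏG)) = 5.59 × 10^51 m/s².
0.390 × 5.59 × 10^51 m/s² = 2.18 × 10^51 m/s²

2.18 × 10^51 m/s²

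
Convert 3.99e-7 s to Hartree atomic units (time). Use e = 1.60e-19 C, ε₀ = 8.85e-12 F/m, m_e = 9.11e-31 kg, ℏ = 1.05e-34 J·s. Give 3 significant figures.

atomic unit of time: τ_au = (4πε₀)²ℏ³/(m_e e⁴) = 2.40e-17 s.
3.99e-7 / 2.40e-17 = 1.66e10

1.66e10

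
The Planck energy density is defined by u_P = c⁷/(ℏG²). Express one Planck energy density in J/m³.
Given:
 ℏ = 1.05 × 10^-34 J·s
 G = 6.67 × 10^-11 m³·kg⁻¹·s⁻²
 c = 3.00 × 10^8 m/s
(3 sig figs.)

u_P = c⁷/(ℏG²)
  = 2.19 × 10^59 / 4.67 × 10^-55
  = 4.68 × 10^113 J/m³

4.68 × 10^113 J/m³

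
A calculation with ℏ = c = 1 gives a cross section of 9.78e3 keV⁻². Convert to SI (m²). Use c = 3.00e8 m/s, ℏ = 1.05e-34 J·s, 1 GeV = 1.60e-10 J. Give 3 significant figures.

3.79e-16 m²

Area is [L]² = [E]⁻²·(ℏc)²; restore (ℏc)².
1 GeV⁻² → (ℏc)² × (1 GeV in J)⁻² = 3.88e-32 m².
Convert the energy scale: 9.78e3 keV⁻² = 9.78e15 GeV⁻².
Result: 9.78e15 × 3.88e-32 = 3.79e-16 m².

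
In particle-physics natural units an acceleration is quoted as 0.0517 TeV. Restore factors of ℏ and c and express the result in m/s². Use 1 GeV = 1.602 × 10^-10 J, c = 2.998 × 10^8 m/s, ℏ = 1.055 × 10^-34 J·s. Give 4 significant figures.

2.354 × 10^34 m/s²

Acceleration is [L]/[T]² = c·[E]/ℏ.
1 GeV → c/ℏ × (1 GeV in J) = 4.552 × 10^32 m/s².
Convert the energy scale: 0.0517 TeV = 51.7 GeV.
Result: 51.7 × 4.552 × 10^32 = 2.354 × 10^34 m/s².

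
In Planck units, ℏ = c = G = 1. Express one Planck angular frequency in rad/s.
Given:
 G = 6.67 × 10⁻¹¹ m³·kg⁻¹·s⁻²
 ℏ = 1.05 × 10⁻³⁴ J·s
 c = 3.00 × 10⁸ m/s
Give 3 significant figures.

From ℏ = c = G = 1 the angular frequency scale is ω_P = √(c⁵/(ℏG)).
  = √(3.47 × 10⁸⁶)
  = 1.86 × 10⁴³ rad/s

1.86 × 10⁴³ rad/s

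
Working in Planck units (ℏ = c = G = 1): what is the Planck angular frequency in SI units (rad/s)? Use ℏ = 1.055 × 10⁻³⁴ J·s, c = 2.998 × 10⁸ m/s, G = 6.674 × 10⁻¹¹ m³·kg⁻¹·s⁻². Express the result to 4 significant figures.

1.855 × 10⁴³ rad/s

The unique combination of the constants set to 1 with dimensions of angular frequency is ω_P = √(c⁵/(ℏG)).
  = √(3.440 × 10⁸⁶)
  = 1.855 × 10⁴³ rad/s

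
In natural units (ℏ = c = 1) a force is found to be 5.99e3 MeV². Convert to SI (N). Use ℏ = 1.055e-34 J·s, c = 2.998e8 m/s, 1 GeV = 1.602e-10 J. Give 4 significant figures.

4.860e3 N

Force is [E]/[L] = [E]²/(ℏc); restore (ℏc)⁻¹.
1 GeV² → 1/(ℏc) × (1 GeV in J)² = 8.114e5 N.
Convert the energy scale: 5.99e3 MeV² = 5.99e-3 GeV².
Result: 5.99e-3 × 8.114e5 = 4.860e3 N.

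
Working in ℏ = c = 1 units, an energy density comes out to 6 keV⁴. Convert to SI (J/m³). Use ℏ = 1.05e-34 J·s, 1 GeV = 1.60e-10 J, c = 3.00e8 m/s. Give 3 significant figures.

[E]/[L]³ = [E]⁴/(ℏc)³; restore (ℏc)⁻³.
1 GeV⁴ → 1/(ℏc)³ × (1 GeV in J)⁴ = 2.10e37 J/m³.
Convert the energy scale: 6 keV⁴ = 6.00e-24 GeV⁴.
Result: 6.00e-24 × 2.10e37 = 1.26e14 J/m³.

1.26e14 J/m³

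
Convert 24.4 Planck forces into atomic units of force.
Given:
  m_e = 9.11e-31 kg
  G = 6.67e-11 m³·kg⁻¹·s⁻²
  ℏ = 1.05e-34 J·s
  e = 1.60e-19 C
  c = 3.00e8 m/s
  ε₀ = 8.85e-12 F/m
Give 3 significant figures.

Planck force: F_P = c⁴/G = 1.21e44 N
atomic unit of force: F_au = E_h/a₀ = m_e²e⁶/((4πε₀)³ℏ⁴) = 8.33e-8 N
24.4 × 1.21e44 / 8.33e-8 = 3.56e52

3.56e52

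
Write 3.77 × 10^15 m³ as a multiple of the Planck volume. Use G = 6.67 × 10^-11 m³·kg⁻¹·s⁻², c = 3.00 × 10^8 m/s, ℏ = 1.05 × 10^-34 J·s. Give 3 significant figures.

Planck volume: V_P = (ℏG/c³)^(3/2) = 4.18 × 10^-105 m³.
3.77 × 10^15 / 4.18 × 10^-105 = 9.02 × 10^119

9.02 × 10^119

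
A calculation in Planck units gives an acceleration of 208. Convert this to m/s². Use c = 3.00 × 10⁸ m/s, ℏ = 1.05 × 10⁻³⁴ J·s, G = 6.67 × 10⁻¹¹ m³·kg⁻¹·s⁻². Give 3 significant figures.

1.16 × 10⁵⁴ m/s²

One Planck acceleration: a_P = √(c⁷/(ℏG)) = 5.59 × 10⁵¹ m/s².
208 × 5.59 × 10⁵¹ m/s² = 1.16 × 10⁵⁴ m/s²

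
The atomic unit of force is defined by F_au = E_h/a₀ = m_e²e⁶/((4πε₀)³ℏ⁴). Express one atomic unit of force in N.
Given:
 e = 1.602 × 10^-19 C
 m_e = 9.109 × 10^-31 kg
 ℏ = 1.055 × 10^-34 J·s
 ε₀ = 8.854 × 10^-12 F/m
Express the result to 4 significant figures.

8.220 × 10^-8 N

F_au = E_h/a₀ = m_e²e⁶/((4πε₀)³ℏ⁴)
E_h = 4.354 × 10^-18 J
a₀ = 5.297 × 10^-11 m
E_h/a₀ = 8.220 × 10^-8 N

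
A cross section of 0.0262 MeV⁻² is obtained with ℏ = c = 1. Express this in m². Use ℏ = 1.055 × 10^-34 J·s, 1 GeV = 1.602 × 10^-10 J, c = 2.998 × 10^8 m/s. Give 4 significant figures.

Area is [L]² = [E]⁻²·(ℏc)²; restore (ℏc)².
1 GeV⁻² → (ℏc)² × (1 GeV in J)⁻² = 3.898 × 10^-32 m².
Convert the energy scale: 0.0262 MeV⁻² = 2.62 × 10^4 GeV⁻².
Result: 2.62 × 10^4 × 3.898 × 10^-32 = 1.021 × 10^-27 m².

1.021 × 10^-27 m²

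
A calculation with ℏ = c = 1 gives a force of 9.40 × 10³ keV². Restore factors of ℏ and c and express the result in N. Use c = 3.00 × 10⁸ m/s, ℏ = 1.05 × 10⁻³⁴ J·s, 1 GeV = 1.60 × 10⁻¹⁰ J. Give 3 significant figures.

7.64 × 10⁻³ N

Force is [E]/[L] = [E]²/(ℏc); restore (ℏc)⁻¹.
1 GeV² → 1/(ℏc) × (1 GeV in J)² = 8.13 × 10⁵ N.
Convert the energy scale: 9.40 × 10³ keV² = 9.40 × 10⁻⁹ GeV².
Result: 9.40 × 10⁻⁹ × 8.13 × 10⁵ = 7.64 × 10⁻³ N.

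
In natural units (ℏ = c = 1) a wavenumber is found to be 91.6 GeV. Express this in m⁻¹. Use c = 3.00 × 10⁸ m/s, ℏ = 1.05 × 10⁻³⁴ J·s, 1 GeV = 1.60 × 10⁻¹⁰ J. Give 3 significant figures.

Inverse length is [E]/(ℏc).
1 GeV → 1/(ℏc) × (1 GeV in J) = 5.08 × 10¹⁵ m⁻¹.
Result: 91.6 × 5.08 × 10¹⁵ = 4.65 × 10¹⁷ m⁻¹.

4.65 × 10¹⁷ m⁻¹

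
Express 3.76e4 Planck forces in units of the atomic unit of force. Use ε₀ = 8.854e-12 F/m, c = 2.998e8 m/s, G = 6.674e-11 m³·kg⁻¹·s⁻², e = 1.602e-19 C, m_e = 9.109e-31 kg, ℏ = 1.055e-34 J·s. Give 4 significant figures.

Planck force: F_P = c⁴/G = 1.210e44 N
atomic unit of force: F_au = E_h/a₀ = m_e²e⁶/((4πε₀)³ℏ⁴) = 8.220e-8 N
3.76e4 × 1.210e44 / 8.220e-8 = 5.537e55

5.537e55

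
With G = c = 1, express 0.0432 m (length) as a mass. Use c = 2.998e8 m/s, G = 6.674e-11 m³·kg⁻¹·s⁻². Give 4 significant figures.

5.818e25 kg

Length → mass via c²/G.
0.0432 m × (c²/G) = 5.818e25 kg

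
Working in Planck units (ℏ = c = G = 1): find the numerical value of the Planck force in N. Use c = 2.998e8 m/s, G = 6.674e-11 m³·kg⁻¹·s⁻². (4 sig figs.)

1.210e44 N

Dimensional analysis gives F_P = c⁴/G.
  = 8.078e33 / 6.674e-11
  = 1.210e44 N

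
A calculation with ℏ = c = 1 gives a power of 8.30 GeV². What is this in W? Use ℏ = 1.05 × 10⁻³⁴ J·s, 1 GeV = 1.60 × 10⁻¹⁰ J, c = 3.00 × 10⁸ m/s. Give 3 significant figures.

Power is [E]/[T] = [E]²/ℏ.
1 GeV² → 1/ℏ × (1 GeV in J)² = 2.44 × 10¹⁴ W.
Result: 8.30 × 2.44 × 10¹⁴ = 2.02 × 10¹⁵ W.

2.02 × 10¹⁵ W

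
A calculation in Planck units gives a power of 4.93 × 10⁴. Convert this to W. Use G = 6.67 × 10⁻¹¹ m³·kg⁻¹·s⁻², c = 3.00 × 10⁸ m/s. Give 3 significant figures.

One Planck power: P_P = c⁵/G = 3.64 × 10⁵² W.
4.93 × 10⁴ × 3.64 × 10⁵² W = 1.80 × 10⁵⁷ W

1.80 × 10⁵⁷ W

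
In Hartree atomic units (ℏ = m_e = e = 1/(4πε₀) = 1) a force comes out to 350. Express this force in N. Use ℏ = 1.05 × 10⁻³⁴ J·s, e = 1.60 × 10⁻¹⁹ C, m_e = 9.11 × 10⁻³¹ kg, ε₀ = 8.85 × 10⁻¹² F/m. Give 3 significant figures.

2.91 × 10⁻⁵ N

One atomic unit of force: F_au = E_h/a₀ = m_e²e⁶/((4πε₀)³ℏ⁴) = 8.33 × 10⁻⁸ N.
350 × 8.33 × 10⁻⁸ N = 2.91 × 10⁻⁵ N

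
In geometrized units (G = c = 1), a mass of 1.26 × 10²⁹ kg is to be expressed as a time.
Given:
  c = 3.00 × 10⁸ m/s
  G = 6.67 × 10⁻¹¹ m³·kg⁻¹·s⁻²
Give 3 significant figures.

3.11 × 10⁻⁷ s

Mass → time via G/c³.
1.26 × 10²⁹ kg × (G/c³) = 3.11 × 10⁻⁷ s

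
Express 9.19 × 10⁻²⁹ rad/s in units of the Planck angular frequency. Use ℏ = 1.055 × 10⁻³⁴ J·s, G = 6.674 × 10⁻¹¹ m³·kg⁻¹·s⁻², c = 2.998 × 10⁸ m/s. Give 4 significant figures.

Planck angular frequency: ω_P = √(c⁵/(ℏG)) = 1.855 × 10⁴³ rad/s.
9.19 × 10⁻²⁹ / 1.855 × 10⁴³ = 4.955 × 10⁻⁷²

4.955 × 10⁻⁷²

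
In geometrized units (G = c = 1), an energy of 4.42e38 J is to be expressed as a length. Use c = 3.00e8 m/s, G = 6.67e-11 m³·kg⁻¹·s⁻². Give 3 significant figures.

3.64e-6 m

Energy → length via G/c⁴.
4.42e38 J × (G/c⁴) = 3.64e-6 m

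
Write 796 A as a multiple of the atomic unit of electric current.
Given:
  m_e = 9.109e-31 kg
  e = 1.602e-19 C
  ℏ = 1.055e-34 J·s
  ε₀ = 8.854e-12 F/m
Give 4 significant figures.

1.204e5

atomic unit of electric current: I_au = e E_h/ℏ = m_e e⁵/((4πε₀)²ℏ³) = 6.612e-3 A.
796 / 6.612e-3 = 1.204e5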